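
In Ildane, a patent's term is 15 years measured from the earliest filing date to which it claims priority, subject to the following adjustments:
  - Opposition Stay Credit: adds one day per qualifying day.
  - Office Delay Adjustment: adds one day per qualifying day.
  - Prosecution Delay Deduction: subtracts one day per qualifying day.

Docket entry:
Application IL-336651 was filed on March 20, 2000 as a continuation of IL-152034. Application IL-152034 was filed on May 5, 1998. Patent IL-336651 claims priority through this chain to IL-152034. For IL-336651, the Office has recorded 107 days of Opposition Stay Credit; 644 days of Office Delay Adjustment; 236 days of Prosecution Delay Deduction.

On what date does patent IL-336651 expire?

Earliest priority filing: 5 May 1998.
Base term: 5 May 1998 + 15 years → 5 May 2013.
Opposition Stay Credit: +107 days → 20 August 2013.
Office Delay Adjustment: +644 days → 26 May 2015.
Prosecution Delay Deduction: −236 days → 2 October 2014.

October 2, 2014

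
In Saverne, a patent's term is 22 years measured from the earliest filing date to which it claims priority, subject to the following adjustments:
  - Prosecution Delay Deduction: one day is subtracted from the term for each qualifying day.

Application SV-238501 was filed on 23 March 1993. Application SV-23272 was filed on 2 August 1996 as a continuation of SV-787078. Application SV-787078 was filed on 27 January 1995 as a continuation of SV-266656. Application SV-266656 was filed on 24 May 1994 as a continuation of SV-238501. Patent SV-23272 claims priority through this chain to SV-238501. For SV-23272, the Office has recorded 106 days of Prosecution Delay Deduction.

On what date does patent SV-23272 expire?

Earliest priority filing: 23 March 1993.
Base term: 23 March 1993 + 22 years → 23 March 2015.
Prosecution Delay Deduction: −106 days → 7 December 2014.

2014-12-07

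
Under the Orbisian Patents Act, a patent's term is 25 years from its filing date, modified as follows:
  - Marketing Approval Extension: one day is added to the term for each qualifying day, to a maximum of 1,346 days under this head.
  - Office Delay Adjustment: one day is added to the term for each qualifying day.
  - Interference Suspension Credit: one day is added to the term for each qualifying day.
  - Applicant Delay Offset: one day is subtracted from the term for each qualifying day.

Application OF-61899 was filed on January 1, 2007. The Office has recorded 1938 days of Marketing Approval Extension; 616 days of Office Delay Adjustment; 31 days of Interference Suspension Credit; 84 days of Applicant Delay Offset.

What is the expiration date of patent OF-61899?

March 24, 2037

Base term: filing date + 25 years → 1 January 2032.
Marketing Approval Extension: 1938 days claimed exceeds the 1346-day cap, so +1346 days → 8 September 2035.
Office Delay Adjustment: +616 days → 16 May 2037.
Interference Suspension Credit: +31 days → 16 June 2037.
Applicant Delay Offset: −84 days → 24 March 2037.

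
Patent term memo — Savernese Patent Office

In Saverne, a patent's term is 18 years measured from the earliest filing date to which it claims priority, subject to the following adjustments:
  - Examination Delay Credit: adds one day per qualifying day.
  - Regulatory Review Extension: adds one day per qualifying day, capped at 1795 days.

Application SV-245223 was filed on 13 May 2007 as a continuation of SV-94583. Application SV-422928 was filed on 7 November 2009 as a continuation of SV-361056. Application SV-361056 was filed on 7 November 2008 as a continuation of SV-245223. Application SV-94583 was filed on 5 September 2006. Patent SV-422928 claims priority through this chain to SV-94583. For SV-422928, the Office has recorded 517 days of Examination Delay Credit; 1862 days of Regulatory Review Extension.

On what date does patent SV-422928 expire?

Earliest priority filing: 5 September 2006.
Base term: 5 September 2006 + 18 years → 5 September 2024.
Examination Delay Credit: +517 days → 4 February 2026.
Regulatory Review Extension: 1862 days claimed exceeds the 1795-day cap, so +1795 days → 4 January 2031.

2031-01-04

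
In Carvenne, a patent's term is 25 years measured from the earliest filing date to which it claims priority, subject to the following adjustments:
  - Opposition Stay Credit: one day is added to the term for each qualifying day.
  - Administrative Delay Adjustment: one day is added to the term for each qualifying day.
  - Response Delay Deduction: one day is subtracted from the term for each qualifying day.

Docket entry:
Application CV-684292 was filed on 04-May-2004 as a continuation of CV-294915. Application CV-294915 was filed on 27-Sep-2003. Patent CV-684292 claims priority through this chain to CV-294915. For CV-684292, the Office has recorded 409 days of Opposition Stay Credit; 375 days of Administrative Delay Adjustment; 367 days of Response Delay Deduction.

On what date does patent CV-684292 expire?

Earliest priority filing: 27 September 2003.
Base term: 27 September 2003 + 25 years → 27 September 2028.
Opposition Stay Credit: +409 days → 10 November 2029.
Administrative Delay Adjustment: +375 days → 20 November 2030.
Response Delay Deduction: −367 days → 18 November 2029.

2029-11-18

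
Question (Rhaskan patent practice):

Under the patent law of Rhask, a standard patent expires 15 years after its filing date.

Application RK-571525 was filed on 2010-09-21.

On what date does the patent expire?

Filing date + 15 years → 21 September 2025.

2025-09-21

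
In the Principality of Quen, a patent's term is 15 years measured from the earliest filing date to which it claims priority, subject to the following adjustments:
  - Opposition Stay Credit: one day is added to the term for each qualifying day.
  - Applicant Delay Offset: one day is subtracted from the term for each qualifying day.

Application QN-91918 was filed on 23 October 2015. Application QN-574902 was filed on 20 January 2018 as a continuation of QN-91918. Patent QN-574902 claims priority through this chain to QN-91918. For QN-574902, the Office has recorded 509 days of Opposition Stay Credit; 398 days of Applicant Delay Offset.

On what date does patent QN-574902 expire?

February 11, 2031

Earliest priority filing: 23 October 2015.
Base term: 23 October 2015 + 15 years → 23 October 2030.
Opposition Stay Credit: +509 days → 15 March 2032.
Applicant Delay Offset: −398 days → 11 February 2031.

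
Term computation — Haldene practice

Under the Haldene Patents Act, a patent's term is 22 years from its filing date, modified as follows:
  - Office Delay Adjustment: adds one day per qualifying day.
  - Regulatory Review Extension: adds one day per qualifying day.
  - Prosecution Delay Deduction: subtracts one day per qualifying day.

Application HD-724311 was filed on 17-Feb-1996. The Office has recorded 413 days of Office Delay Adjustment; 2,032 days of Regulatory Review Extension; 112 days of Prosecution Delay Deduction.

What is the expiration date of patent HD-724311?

Base term: filing date + 22 years → 17 February 2018.
Office Delay Adjustment: +413 days → 6 April 2019.
Regulatory Review Extension: +2032 days → 28 October 2024.
Prosecution Delay Deduction: −112 days → 8 July 2024.

2024-07-08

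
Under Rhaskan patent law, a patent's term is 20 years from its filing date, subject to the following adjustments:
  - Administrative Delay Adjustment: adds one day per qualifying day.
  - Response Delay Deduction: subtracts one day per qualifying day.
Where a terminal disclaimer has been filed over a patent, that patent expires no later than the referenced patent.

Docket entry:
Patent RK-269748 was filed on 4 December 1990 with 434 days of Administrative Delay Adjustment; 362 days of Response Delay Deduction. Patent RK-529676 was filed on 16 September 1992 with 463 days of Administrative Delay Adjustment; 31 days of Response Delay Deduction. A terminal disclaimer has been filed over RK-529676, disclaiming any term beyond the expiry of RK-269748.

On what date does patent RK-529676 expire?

Natural term of RK-529676:
  Base: filing + 20 years → 16 September 2012.
  Administrative Delay Adjustment: +463 days → 23 December 2013.
  Response Delay Deduction: −31 days → 22 November 2013.
Expiry of referenced patent RK-269748:
  Base: filing + 20 years → 4 December 2010.
  Administrative Delay Adjustment: +434 days → 11 February 2012.
  Response Delay Deduction: −362 days → 14 February 2011.
Terminal disclaimer: RK-529676 expires on the earlier of 22 November 2013 and 14 February 2011.

2011-02-14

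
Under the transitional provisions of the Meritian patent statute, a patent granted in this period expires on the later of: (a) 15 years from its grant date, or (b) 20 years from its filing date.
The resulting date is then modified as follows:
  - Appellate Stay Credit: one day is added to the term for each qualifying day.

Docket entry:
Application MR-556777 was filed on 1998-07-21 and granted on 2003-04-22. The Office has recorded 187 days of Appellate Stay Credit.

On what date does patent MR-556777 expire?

(a) grant + 15 years → 22 April 2018.
(b) filing + 20 years → 21 July 2018.
Later of the two: 21 July 2018.
Appellate Stay Credit: +187 days → 24 January 2019.

2019-01-24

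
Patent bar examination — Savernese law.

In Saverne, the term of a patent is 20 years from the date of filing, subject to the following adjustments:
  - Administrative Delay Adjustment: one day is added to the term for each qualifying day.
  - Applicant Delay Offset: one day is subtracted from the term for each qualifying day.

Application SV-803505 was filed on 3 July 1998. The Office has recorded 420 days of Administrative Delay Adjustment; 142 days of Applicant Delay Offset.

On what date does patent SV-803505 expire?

Base term: filing date + 20 years → 3 July 2018.
Administrative Delay Adjustment: +420 days → 27 August 2019.
Applicant Delay Offset: −142 days → 7 April 2019.

2019-04-07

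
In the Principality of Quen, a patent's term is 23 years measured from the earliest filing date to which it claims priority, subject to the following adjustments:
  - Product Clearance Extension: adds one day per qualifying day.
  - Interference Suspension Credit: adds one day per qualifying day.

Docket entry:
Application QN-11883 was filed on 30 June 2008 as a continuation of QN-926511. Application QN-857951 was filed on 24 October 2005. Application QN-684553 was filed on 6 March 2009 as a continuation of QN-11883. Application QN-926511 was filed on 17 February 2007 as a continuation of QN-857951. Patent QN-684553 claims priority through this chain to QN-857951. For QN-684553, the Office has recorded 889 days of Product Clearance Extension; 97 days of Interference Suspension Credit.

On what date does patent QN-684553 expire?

July 7, 2031

Earliest priority filing: 24 October 2005.
Base term: 24 October 2005 + 23 years → 24 October 2028.
Product Clearance Extension: +889 days → 1 April 2031.
Interference Suspension Credit: +97 days → 7 July 2031.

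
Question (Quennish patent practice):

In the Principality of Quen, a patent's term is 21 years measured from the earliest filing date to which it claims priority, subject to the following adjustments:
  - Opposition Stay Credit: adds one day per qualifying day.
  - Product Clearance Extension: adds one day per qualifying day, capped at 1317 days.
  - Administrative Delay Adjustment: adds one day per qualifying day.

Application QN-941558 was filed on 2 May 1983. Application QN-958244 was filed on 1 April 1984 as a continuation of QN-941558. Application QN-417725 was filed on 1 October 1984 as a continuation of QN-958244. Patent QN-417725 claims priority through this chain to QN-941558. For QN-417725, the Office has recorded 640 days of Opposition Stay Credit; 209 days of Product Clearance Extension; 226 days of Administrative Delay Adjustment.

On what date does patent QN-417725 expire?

April 12, 2007

Earliest priority filing: 2 May 1983.
Base term: 2 May 1983 + 21 years → 2 May 2004.
Opposition Stay Credit: +640 days → 1 February 2006.
Product Clearance Extension: 209 days (within the 1317-day cap) → +209 days → 29 August 2006.
Administrative Delay Adjustment: +226 days → 12 April 2007.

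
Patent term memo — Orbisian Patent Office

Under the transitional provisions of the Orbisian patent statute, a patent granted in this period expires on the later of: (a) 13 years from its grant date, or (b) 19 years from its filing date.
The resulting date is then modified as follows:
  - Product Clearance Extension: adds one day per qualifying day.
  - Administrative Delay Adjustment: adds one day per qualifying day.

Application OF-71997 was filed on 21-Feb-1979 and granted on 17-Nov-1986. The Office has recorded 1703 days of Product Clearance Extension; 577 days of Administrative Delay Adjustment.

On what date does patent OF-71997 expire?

2006-02-13

(a) grant + 13 years → 17 November 1999.
(b) filing + 19 years → 21 February 1998.
Later of the two: 17 November 1999.
Product Clearance Extension: +1703 days → 16 July 2004.
Administrative Delay Adjustment: +577 days → 13 February 2006.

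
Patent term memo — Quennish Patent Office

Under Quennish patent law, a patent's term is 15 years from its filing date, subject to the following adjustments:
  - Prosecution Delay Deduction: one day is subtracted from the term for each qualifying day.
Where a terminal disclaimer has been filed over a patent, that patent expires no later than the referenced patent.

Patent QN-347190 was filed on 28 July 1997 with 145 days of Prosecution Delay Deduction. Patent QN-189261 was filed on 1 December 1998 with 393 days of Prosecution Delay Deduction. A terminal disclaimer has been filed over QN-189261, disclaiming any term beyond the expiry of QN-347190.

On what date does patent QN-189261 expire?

2012-03-05

Natural term of QN-189261:
  Base: filing + 15 years → 1 December 2013.
  Prosecution Delay Deduction: −393 days → 3 November 2012.
Expiry of referenced patent QN-347190:
  Base: filing + 15 years → 28 July 2012.
  Prosecution Delay Deduction: −145 days → 5 March 2012.
Terminal disclaimer: QN-189261 expires on the earlier of 3 November 2012 and 5 March 2012.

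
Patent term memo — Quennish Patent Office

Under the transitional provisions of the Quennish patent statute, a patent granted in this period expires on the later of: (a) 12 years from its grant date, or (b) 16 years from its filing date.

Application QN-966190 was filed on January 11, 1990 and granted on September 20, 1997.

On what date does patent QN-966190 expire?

2009-09-20

(a) grant + 12 years → 20 September 2009.
(b) filing + 16 years → 11 January 2006.
Later of the two: 20 September 2009.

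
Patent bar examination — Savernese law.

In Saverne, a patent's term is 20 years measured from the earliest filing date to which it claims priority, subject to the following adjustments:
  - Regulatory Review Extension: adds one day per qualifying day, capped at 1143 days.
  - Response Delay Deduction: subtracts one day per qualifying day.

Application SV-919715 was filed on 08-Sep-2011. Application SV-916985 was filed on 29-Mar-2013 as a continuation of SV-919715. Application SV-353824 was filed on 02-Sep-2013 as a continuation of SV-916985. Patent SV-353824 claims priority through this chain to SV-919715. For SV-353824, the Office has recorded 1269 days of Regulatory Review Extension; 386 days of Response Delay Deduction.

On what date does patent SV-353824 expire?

2033-10-04

Earliest priority filing: 8 September 2011.
Base term: 8 September 2011 + 20 years → 8 September 2031.
Regulatory Review Extension: 1269 days claimed exceeds the 1143-day cap, so +1143 days → 25 October 2034.
Response Delay Deduction: −386 days → 4 October 2033.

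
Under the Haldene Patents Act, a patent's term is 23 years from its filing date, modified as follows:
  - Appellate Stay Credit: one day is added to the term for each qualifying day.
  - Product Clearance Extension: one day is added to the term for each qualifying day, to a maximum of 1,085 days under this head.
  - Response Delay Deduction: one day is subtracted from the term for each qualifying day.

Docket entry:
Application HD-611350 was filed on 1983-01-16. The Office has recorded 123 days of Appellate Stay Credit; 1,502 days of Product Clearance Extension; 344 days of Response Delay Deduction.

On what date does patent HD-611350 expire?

Base term: filing date + 23 years → 16 January 2006.
Appellate Stay Credit: +123 days → 19 May 2006.
Product Clearance Extension: 1502 days claimed exceeds the 1085-day cap, so +1085 days → 8 May 2009.
Response Delay Deduction: −344 days → 29 May 2008.

May 29, 2008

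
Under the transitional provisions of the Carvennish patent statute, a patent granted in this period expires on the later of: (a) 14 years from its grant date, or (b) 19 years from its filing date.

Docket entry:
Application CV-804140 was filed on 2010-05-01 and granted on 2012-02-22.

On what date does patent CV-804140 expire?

(a) grant + 14 years → 22 February 2026.
(b) filing + 19 years → 1 May 2029.
Later of the two: 1 May 2029.

2029-05-01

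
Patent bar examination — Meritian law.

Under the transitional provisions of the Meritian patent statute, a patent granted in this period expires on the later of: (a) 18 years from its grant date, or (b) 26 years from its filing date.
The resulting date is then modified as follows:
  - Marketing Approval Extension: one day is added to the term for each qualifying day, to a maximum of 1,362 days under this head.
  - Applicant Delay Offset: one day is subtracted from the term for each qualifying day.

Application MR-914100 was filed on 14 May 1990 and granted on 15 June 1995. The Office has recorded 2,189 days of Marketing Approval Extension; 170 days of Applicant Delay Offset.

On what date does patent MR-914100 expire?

August 19, 2019

(a) grant + 18 years → 15 June 2013.
(b) filing + 26 years → 14 May 2016.
Later of the two: 14 May 2016.
Marketing Approval Extension: 2189 days claimed exceeds the 1362-day cap, so +1362 days → 5 February 2020.
Applicant Delay Offset: −170 days → 19 August 2019.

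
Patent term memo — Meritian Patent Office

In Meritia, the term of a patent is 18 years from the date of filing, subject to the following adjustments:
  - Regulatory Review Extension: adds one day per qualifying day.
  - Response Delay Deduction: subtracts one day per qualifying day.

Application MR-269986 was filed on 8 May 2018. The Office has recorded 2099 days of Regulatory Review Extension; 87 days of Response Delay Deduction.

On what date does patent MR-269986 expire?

2041-11-10

Base term: filing date + 18 years → 8 May 2036.
Regulatory Review Extension: +2099 days → 5 February 2042.
Response Delay Deduction: −87 days → 10 November 2041.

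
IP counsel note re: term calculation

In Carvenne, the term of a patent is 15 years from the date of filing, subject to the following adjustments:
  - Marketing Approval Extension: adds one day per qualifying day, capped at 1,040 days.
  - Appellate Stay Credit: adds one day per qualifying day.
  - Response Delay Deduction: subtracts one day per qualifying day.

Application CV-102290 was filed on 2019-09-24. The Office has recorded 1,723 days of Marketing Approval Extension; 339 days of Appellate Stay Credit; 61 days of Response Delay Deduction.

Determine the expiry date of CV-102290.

Base term: filing date + 15 years → 24 September 2034.
Marketing Approval Extension: 1723 days claimed exceeds the 1040-day cap, so +1040 days → 30 July 2037.
Appellate Stay Credit: +339 days → 4 July 2038.
Response Delay Deduction: −61 days → 4 May 2038.

2038-05-04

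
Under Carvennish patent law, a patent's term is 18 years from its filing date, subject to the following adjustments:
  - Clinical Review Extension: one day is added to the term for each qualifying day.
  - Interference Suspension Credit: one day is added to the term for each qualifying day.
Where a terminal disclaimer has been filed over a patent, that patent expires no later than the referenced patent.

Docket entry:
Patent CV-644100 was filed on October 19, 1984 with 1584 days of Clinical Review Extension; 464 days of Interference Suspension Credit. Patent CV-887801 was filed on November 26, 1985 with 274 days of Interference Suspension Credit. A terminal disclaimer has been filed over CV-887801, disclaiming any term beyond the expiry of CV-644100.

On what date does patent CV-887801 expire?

Natural term of CV-887801:
  Base: filing + 18 years → 26 November 2003.
  Interference Suspension Credit: +274 days → 26 August 2004.
Expiry of referenced patent CV-644100:
  Base: filing + 18 years → 19 October 2002.
  Clinical Review Extension: +1584 days → 19 February 2007.
  Interference Suspension Credit: +464 days → 28 May 2008.
Terminal disclaimer: CV-887801 expires on the earlier of 26 August 2004 and 28 May 2008.

August 26, 2004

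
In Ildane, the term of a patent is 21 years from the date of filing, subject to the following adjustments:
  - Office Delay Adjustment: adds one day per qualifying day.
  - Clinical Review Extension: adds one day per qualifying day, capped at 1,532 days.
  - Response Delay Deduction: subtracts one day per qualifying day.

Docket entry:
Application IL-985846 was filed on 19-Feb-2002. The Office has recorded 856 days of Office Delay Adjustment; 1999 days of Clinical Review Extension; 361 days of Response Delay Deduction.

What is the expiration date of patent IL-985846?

Base term: filing date + 21 years → 19 February 2023.
Office Delay Adjustment: +856 days → 24 June 2025.
Clinical Review Extension: 1999 days claimed exceeds the 1532-day cap, so +1532 days → 3 September 2029.
Response Delay Deduction: −361 days → 7 September 2028.

2028-09-07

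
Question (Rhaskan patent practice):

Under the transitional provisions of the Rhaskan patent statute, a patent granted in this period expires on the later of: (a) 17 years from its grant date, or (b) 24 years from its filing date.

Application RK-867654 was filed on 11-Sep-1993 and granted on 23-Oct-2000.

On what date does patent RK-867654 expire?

October 23, 2017

(a) grant + 17 years → 23 October 2017.
(b) filing + 24 years → 11 September 2017.
Later of the two: 23 October 2017.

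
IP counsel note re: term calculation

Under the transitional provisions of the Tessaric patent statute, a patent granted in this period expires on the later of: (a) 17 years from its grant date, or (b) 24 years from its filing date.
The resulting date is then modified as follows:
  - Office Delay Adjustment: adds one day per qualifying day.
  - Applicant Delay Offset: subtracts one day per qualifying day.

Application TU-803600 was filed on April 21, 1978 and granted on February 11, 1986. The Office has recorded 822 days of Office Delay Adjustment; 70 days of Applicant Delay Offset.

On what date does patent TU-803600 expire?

2005-03-04

(a) grant + 17 years → 11 February 2003.
(b) filing + 24 years → 21 April 2002.
Later of the two: 11 February 2003.
Office Delay Adjustment: +822 days → 13 May 2005.
Applicant Delay Offset: −70 days → 4 March 2005.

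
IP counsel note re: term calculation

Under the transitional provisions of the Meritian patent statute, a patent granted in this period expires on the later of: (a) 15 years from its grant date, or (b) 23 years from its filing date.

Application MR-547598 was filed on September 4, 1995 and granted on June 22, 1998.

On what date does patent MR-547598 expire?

(a) grant + 15 years → 22 June 2013.
(b) filing + 23 years → 4 September 2018.
Later of the two: 4 September 2018.

September 4, 2018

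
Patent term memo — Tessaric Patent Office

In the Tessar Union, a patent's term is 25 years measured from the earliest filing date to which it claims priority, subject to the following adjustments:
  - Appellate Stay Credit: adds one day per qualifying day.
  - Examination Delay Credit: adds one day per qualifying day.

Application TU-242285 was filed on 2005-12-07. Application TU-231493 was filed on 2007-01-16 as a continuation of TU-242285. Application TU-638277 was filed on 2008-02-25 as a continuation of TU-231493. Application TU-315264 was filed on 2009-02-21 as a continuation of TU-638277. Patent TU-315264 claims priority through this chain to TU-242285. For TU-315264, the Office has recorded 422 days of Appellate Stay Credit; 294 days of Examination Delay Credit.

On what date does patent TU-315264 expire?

Earliest priority filing: 7 December 2005.
Base term: 7 December 2005 + 25 years → 7 December 2030.
Appellate Stay Credit: +422 days → 2 February 2032.
Examination Delay Credit: +294 days → 22 November 2032.

November 22, 2032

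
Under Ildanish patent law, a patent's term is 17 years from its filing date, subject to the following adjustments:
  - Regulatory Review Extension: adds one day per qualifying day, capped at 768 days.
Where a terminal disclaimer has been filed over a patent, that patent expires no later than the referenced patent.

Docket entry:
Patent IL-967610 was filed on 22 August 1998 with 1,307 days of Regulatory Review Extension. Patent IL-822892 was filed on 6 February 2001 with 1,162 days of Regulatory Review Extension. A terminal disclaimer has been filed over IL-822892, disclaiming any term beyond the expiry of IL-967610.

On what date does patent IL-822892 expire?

September 28, 2017

Natural term of IL-822892:
  Base: filing + 17 years → 6 February 2018.
  Regulatory Review Extension: 1162 days claimed exceeds the 768-day cap, so +768 days → 15 March 2020.
Expiry of referenced patent IL-967610:
  Base: filing + 17 years → 22 August 2015.
  Regulatory Review Extension: 1307 days claimed exceeds the 768-day cap, so +768 days → 28 September 2017.
Terminal disclaimer: IL-822892 expires on the earlier of 15 March 2020 and 28 September 2017.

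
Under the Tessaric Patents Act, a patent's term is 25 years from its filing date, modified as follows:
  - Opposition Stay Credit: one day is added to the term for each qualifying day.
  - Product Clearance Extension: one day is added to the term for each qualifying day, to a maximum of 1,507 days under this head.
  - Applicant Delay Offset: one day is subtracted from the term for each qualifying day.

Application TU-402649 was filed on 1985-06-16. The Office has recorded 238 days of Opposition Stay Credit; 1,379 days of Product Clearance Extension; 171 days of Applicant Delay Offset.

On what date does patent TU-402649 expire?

Base term: filing date + 25 years → 16 June 2010.
Opposition Stay Credit: +238 days → 9 February 2011.
Product Clearance Extension: 1379 days (within the 1507-day cap) → +1379 days → 19 November 2014.
Applicant Delay Offset: −171 days → 1 June 2014.

June 1, 2014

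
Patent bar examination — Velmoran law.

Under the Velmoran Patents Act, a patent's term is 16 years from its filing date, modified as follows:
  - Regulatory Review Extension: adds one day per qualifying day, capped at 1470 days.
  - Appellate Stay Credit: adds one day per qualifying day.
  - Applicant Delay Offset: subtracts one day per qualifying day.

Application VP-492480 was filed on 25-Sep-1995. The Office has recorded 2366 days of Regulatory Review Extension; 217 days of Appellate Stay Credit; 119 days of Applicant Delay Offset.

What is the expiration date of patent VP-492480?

Base term: filing date + 16 years → 25 September 2011.
Regulatory Review Extension: 2366 days claimed exceeds the 1470-day cap, so +1470 days → 4 October 2015.
Appellate Stay Credit: +217 days → 8 May 2016.
Applicant Delay Offset: −119 days → 10 January 2016.

January 10, 2016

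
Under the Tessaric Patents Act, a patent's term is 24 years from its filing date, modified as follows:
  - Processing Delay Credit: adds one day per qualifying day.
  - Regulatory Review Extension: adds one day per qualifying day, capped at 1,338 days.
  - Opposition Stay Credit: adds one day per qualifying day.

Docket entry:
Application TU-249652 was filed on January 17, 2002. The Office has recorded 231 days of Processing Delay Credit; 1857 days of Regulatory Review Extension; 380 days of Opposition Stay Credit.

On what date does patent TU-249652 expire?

Base term: filing date + 24 years → 17 January 2026.
Processing Delay Credit: +231 days → 5 September 2026.
Regulatory Review Extension: 1857 days claimed exceeds the 1338-day cap, so +1338 days → 5 May 2030.
Opposition Stay Credit: +380 days → 20 May 2031.

2031-05-20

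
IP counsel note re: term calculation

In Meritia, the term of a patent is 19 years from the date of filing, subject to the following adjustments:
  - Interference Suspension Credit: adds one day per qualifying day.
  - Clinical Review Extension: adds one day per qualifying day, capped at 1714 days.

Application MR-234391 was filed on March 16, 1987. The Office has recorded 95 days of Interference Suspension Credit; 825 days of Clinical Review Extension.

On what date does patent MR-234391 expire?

Base term: filing date + 19 years → 16 March 2006.
Interference Suspension Credit: +95 days → 19 June 2006.
Clinical Review Extension: 825 days (within the 1714-day cap) → +825 days → 21 September 2008.

2008-09-21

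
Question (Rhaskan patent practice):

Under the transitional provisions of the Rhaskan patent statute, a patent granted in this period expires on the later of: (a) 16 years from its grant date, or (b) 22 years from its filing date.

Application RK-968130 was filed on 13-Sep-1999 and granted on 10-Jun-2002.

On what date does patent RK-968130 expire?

September 13, 2021

(a) grant + 16 years → 10 June 2018.
(b) filing + 22 years → 13 September 2021.
Later of the two: 13 September 2021.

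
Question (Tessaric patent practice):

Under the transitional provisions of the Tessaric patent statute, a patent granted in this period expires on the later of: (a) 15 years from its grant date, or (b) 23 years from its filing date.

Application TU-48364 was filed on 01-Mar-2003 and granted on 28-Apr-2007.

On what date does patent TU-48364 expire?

(a) grant + 15 years → 28 April 2022.
(b) filing + 23 years → 1 March 2026.
Later of the two: 1 March 2026.

March 1, 2026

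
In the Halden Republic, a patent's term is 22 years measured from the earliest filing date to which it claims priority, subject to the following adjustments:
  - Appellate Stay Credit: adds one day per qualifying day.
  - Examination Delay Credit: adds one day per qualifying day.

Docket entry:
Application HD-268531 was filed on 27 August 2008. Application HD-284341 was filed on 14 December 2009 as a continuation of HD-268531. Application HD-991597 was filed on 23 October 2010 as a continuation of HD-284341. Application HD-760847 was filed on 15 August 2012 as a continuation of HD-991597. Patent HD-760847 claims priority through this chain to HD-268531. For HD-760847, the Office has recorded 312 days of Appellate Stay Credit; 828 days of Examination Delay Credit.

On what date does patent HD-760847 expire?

2033-10-10

Earliest priority filing: 27 August 2008.
Base term: 27 August 2008 + 22 years → 27 August 2030.
Appellate Stay Credit: +312 days → 5 July 2031.
Examination Delay Credit: +828 days → 10 October 2033.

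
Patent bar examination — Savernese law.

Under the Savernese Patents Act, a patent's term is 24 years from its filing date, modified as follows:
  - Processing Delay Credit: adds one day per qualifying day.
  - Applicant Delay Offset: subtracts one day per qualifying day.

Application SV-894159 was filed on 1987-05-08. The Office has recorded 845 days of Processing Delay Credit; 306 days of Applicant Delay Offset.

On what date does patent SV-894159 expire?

October 28, 2012

Base term: filing date + 24 years → 8 May 2011.
Processing Delay Credit: +845 days → 30 August 2013.
Applicant Delay Offset: −306 days → 28 October 2012.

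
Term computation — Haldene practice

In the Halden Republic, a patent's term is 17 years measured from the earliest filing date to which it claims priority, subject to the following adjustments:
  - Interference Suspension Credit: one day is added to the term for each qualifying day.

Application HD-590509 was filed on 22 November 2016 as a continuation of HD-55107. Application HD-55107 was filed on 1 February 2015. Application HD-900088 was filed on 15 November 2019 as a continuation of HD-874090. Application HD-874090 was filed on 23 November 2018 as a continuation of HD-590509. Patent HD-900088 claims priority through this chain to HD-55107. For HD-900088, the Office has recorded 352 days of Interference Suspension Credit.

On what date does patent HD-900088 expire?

2033-01-18

Earliest priority filing: 1 February 2015.
Base term: 1 February 2015 + 17 years → 1 February 2032.
Interference Suspension Credit: +352 days → 18 January 2033.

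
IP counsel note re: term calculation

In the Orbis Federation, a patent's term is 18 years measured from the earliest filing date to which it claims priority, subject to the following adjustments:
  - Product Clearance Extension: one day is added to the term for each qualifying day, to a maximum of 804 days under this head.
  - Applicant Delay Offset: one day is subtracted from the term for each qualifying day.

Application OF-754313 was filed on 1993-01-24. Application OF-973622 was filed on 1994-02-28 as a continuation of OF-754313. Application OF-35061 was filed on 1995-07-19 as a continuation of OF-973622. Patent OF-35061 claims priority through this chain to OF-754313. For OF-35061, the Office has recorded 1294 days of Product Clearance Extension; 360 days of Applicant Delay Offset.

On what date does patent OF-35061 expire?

April 12, 2012

Earliest priority filing: 24 January 1993.
Base term: 24 January 1993 + 18 years → 24 January 2011.
Product Clearance Extension: 1294 days claimed exceeds the 804-day cap, so +804 days → 7 April 2013.
Applicant Delay Offset: −360 days → 12 April 2012.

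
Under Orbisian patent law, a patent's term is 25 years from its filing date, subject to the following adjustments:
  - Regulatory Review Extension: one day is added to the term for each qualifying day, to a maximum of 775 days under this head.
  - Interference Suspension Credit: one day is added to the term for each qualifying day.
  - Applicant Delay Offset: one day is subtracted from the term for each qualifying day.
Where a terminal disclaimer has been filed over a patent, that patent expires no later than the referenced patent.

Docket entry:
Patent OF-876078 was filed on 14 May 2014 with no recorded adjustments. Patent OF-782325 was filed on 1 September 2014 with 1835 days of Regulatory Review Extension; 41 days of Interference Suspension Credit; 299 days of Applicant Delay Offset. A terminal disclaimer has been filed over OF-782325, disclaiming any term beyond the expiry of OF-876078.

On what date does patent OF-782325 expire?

2039-05-14

Natural term of OF-782325:
  Base: filing + 25 years → 1 September 2039.
  Regulatory Review Extension: 1835 days claimed exceeds the 775-day cap, so +775 days → 15 October 2041.
  Interference Suspension Credit: +41 days → 25 November 2041.
  Applicant Delay Offset: −299 days → 30 January 2041.
Expiry of referenced patent OF-876078:
  Base: filing + 25 years → 14 May 2039.
Terminal disclaimer: OF-782325 expires on the earlier of 30 January 2041 and 14 May 2039.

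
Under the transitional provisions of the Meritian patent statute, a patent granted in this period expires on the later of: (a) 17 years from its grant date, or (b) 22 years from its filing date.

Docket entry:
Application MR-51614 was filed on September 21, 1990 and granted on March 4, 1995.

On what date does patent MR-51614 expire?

(a) grant + 17 years → 4 March 2012.
(b) filing + 22 years → 21 September 2012.
Later of the two: 21 September 2012.

September 21, 2012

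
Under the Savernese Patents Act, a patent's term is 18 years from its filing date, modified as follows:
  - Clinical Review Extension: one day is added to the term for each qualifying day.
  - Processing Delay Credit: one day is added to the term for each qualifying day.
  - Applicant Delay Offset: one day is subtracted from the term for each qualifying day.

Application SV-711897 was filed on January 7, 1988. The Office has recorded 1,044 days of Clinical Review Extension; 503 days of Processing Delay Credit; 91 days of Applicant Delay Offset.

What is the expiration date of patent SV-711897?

2010-01-02

Base term: filing date + 18 years → 7 January 2006.
Clinical Review Extension: +1044 days → 16 November 2008.
Processing Delay Credit: +503 days → 3 April 2010.
Applicant Delay Offset: −91 days → 2 January 2010.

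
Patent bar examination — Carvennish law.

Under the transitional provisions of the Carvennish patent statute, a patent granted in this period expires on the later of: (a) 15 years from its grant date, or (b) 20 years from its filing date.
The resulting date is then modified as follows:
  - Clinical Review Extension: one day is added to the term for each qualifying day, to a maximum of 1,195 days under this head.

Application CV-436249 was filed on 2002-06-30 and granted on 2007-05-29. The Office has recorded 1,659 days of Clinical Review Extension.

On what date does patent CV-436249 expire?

(a) grant + 15 years → 29 May 2022.
(b) filing + 20 years → 30 June 2022.
Later of the two: 30 June 2022.
Clinical Review Extension: 1659 days claimed exceeds the 1195-day cap, so +1195 days → 7 October 2025.

2025-10-07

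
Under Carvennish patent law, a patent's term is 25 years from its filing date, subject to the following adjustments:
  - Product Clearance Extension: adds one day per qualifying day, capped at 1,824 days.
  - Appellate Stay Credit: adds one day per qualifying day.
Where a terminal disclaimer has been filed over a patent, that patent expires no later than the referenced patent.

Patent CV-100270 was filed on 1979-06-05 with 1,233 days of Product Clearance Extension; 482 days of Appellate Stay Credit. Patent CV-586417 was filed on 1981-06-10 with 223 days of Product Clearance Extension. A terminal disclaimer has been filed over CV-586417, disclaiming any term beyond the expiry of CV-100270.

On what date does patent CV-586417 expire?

Natural term of CV-586417:
  Base: filing + 25 years → 10 June 2006.
  Product Clearance Extension: 223 days (within the 1824-day cap) → +223 days → 19 January 2007.
Expiry of referenced patent CV-100270:
  Base: filing + 25 years → 5 June 2004.
  Product Clearance Extension: 1233 days (within the 1824-day cap) → +1233 days → 21 October 2007.
  Appellate Stay Credit: +482 days → 14 February 2009.
Terminal disclaimer: CV-586417 expires on the earlier of 19 January 2007 and 14 February 2009.

2007-01-19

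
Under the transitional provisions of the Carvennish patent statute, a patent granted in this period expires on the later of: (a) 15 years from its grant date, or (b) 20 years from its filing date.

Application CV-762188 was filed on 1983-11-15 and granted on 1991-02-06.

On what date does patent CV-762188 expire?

(a) grant + 15 years → 6 February 2006.
(b) filing + 20 years → 15 November 2003.
Later of the two: 6 February 2006.

February 6, 2006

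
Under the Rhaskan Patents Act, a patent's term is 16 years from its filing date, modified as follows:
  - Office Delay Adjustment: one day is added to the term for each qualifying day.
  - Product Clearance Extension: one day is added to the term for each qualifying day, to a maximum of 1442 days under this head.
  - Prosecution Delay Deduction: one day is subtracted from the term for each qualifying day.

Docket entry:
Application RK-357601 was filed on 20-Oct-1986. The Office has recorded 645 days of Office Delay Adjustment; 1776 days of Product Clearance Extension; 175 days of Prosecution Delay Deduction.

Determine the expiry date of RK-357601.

Base term: filing date + 16 years → 20 October 2002.
Office Delay Adjustment: +645 days → 26 July 2004.
Product Clearance Extension: 1776 days claimed exceeds the 1442-day cap, so +1442 days → 7 July 2008.
Prosecution Delay Deduction: −175 days → 14 January 2008.

2008-01-14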